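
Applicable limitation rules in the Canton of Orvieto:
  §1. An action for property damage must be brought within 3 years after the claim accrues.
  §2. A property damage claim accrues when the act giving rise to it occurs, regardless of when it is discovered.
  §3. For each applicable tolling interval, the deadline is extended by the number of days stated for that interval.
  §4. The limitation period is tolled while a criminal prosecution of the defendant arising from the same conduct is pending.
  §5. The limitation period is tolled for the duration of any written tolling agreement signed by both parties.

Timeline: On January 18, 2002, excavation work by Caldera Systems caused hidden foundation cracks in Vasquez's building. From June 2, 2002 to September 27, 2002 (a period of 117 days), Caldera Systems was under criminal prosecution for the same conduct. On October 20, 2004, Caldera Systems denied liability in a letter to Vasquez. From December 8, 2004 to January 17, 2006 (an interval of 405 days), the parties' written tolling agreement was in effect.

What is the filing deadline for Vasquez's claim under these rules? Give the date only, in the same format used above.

June 24, 2006

The claim accrued on January 18, 2002, when the wrongful act occurred.
The untolled deadline — 3 years after January 18, 2002 — is January 18, 2005.
The pending criminal prosecution from June 2, 2002 to September 27, 2002 tolled the period for 117 days, extending the deadline to May 15, 2005.
The period was tolled for 405 days by the written tolling agreement (December 8, 2004 to January 17, 2006), pushing the deadline to June 24, 2006.
Nothing else in the chronology tolls or restarts the period.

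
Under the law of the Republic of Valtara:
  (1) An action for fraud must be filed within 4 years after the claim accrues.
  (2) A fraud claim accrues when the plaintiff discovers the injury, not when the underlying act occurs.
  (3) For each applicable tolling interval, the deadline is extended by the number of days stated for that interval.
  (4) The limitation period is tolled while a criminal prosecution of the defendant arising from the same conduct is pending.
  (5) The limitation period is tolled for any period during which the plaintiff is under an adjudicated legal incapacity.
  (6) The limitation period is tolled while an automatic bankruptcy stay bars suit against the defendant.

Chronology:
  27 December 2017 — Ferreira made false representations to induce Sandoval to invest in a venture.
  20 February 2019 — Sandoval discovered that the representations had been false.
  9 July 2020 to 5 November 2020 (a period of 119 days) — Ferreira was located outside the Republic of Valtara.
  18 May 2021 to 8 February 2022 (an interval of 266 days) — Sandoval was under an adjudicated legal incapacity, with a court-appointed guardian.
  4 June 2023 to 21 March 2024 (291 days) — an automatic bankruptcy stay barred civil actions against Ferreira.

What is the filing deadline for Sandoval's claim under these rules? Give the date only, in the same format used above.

30 August 2024

The claim did not accrue until Sandoval discovered the injury on 20 February 2019; the 27 December 2017 act date does not start the clock under the stated rule.
Adding the 4 years base period to 20 February 2019 gives a deadline of 20 February 2023, before any tolling.
The period was tolled for 266 days by the plaintiff's legal incapacity (18 May 2021 to 8 February 2022), pushing the deadline to 13 November 2023.
The automatic bankruptcy stay from 4 June 2023 to 21 March 2024 tolled the period for 291 days, extending the deadline to 30 August 2024.
Although the defendant's absence ran from 9 July 2020 to 5 November 2020, the stated rules do not make that a tolling event, so it is disregarded.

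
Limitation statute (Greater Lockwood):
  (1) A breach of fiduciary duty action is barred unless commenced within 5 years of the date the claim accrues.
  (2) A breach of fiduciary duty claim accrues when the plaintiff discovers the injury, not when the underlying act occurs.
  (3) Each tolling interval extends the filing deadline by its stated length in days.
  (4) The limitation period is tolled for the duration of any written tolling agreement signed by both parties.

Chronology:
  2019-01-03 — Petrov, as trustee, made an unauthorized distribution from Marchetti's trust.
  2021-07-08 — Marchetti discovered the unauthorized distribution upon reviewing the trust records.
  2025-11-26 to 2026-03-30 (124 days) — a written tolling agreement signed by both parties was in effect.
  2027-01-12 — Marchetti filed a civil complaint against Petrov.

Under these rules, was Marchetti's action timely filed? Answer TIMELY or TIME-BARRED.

TIME-BARRED

The claim did not accrue until Marchetti discovered the injury on 2021-07-08; the 2019-01-03 act date does not start the clock under the stated rule.
5 years from 2021-07-08 is 2026-07-08.
The period was tolled for 124 days by the written tolling agreement (2025-11-26 to 2026-03-30), pushing the deadline to 2026-11-09.
Marchetti filed on 2027-01-12, after the 2026-11-09 deadline, so the action is time-barred.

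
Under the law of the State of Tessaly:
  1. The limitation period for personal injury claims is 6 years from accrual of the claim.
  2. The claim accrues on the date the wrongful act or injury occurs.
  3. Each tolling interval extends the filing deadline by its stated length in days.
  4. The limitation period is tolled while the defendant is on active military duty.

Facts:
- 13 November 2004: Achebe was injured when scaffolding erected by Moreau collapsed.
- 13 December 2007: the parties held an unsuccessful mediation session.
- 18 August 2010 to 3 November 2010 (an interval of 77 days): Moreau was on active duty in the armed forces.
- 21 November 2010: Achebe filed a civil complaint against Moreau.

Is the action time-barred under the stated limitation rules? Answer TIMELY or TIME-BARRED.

TIMELY

The claim accrued on 13 November 2004, the date of the act.
6 years from 13 November 2004 is 13 November 2010.
Because the defendant's active military service ran from 18 August 2010 to 3 November 2010, the deadline is extended by 77 days to 29 January 2011.
The other events in the timeline have no effect on the limitation period under the stated rules.
Filing on 21 November 2010 beat the 29 January 2011 deadline — the action is timely.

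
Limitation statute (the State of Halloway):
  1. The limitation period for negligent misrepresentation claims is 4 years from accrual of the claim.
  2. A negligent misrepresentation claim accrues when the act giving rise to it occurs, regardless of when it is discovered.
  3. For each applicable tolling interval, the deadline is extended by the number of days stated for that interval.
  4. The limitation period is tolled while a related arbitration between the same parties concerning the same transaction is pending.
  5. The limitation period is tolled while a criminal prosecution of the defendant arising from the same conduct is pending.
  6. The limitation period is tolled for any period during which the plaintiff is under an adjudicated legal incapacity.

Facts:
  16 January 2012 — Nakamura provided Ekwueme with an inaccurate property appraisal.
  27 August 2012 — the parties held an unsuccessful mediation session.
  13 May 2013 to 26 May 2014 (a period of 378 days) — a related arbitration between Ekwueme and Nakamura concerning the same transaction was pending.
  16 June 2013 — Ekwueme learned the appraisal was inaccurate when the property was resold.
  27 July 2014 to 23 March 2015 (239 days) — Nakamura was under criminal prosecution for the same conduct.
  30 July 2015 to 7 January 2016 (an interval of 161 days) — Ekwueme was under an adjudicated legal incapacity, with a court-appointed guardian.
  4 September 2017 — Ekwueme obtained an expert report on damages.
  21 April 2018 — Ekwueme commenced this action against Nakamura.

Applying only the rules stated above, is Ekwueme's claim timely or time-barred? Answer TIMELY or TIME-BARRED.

TIME-BARRED

The claim accrued on 16 January 2012, when the wrongful act occurred; under the stated occurrence rule the 16 June 2013 discovery does not delay accrual.
Adding the 4 years base period to 16 January 2012 gives a deadline of 16 January 2016, before any tolling.
Because the pending related arbitration ran from 13 May 2013 to 26 May 2014, the deadline is extended by 378 days to 28 January 2017.
The pending criminal prosecution from 27 July 2014 to 23 March 2015 tolled the period for 239 days, extending the deadline to 24 September 2017.
The period was tolled for 161 days by the plaintiff's legal incapacity (30 July 2015 to 7 January 2016), pushing the deadline to 4 March 2018.
Nothing else in the chronology tolls or restarts the period.
Filing on 21 April 2018 missed the 4 March 2018 deadline — the action is time-barred.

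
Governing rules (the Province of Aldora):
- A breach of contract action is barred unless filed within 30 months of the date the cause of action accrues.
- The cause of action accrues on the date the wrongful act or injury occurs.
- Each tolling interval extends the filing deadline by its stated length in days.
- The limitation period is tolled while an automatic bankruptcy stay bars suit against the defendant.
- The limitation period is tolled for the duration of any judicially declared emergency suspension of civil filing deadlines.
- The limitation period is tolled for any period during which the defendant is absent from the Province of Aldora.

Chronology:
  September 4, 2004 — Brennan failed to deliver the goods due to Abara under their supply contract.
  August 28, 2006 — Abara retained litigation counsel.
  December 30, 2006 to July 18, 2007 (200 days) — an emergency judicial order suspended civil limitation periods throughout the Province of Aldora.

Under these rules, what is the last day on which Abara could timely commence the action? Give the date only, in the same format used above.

The claim accrued on September 4, 2004, when the wrongful act occurred.
The untolled deadline — 30 months after September 4, 2004 — is March 4, 2007.
Because the emergency suspension of filing deadlines ran from December 30, 2006 to July 18, 2007, the deadline is extended by 200 days to September 20, 2007.
None of the other events listed affects the running of the period under the stated rules.

September 20, 2007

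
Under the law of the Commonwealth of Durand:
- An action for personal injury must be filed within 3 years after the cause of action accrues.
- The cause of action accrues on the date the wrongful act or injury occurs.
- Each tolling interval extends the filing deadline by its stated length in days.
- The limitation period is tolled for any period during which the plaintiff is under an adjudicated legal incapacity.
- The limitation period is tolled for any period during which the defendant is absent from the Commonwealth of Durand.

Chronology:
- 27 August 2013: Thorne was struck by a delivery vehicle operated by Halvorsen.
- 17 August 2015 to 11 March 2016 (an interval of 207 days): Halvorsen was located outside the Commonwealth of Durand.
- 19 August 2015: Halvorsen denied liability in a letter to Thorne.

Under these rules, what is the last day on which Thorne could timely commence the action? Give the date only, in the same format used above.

The claim accrued on 27 August 2013, when the wrongful act occurred.
Adding the 3 years base period to 27 August 2013 gives a deadline of 27 August 2016, before any tolling.
Because the defendant's absence from the jurisdiction ran from 17 August 2015 to 11 March 2016, the deadline is extended by 207 days to 22 March 2017.
None of the other events listed affects the running of the period under the stated rules.

22 March 2017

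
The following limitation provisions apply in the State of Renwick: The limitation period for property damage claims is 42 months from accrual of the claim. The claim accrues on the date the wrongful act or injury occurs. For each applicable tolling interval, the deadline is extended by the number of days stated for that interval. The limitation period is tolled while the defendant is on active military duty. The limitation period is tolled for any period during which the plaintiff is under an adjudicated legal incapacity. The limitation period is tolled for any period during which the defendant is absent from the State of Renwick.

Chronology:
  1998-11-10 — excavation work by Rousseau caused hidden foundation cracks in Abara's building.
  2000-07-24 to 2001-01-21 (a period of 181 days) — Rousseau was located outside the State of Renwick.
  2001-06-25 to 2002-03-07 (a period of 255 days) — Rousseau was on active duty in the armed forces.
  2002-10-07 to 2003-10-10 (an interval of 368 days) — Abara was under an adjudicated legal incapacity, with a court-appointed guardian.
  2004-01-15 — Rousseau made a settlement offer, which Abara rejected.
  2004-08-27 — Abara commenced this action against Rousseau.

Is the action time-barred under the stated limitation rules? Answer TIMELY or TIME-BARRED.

TIME-BARRED

The claim accrued on 1998-11-10, when the wrongful act occurred.
42 months from 1998-11-10 is 2002-05-10.
The defendant's absence from the jurisdiction from 2000-07-24 to 2001-01-21 tolled the period for 181 days, extending the deadline to 2002-11-07.
The period was tolled for 255 days by the defendant's active military service (2001-06-25 to 2002-03-07), pushing the deadline to 2003-07-20.
Because the plaintiff's legal incapacity ran from 2002-10-07 to 2003-10-10, the deadline is extended by 368 days to 2004-07-22.
Nothing else in the chronology tolls or restarts the period.
Abara filed on 2004-08-27, after the 2004-07-22 deadline, so the action is time-barred.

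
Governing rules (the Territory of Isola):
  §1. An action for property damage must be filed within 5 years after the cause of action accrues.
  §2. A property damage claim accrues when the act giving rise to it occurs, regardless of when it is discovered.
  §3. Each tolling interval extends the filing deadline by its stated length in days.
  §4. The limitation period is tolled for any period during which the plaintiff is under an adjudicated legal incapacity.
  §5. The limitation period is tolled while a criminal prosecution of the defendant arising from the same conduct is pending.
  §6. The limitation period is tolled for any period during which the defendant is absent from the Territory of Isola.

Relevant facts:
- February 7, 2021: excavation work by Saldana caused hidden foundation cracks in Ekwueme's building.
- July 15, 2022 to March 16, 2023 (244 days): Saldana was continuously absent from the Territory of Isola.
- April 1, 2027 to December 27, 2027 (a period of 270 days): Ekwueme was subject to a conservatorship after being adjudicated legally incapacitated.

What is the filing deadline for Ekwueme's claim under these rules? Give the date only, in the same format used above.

October 9, 2026

The limitation period began to run on February 7, 2021.
5 years from February 7, 2021 is February 7, 2026.
Because the defendant's absence from the jurisdiction ran from July 15, 2022 to March 16, 2023, the deadline is extended by 244 days to October 9, 2026.
The plaintiff's legal incapacity from April 1, 2027 to December 27, 2027 began after the period had already run on October 9, 2026, so it has no tolling effect.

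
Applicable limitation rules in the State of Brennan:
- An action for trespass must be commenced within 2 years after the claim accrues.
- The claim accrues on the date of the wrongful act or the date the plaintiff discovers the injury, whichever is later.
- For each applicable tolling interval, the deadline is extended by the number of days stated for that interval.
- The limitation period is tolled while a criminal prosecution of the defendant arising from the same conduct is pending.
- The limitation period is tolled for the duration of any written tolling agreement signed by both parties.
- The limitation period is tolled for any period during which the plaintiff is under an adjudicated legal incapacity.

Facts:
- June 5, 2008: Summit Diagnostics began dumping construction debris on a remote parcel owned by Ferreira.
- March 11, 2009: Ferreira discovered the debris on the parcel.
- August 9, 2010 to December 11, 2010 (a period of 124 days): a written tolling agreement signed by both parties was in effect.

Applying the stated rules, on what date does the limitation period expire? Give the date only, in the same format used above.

Taking the later of the act (June 5, 2008) and discovery (March 11, 2009), the claim accrued on March 11, 2009.
2 years from March 11, 2009 is March 11, 2011.
The period was tolled for 124 days by the written tolling agreement (August 9, 2010 to December 11, 2010), pushing the deadline to July 13, 2011.

July 13, 2011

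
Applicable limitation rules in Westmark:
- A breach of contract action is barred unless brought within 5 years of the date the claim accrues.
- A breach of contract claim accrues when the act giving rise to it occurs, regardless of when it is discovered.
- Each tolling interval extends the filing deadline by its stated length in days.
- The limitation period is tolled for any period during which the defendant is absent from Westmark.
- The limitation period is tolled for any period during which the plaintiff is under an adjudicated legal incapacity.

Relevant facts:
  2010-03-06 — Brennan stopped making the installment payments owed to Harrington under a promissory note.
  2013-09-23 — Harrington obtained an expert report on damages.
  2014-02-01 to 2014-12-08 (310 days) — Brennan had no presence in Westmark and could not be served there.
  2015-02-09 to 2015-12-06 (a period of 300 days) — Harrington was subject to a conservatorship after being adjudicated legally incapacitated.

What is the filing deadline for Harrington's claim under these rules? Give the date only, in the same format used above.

The limitation period began to run on 2010-03-06.
5 years from 2010-03-06 is 2015-03-06.
The defendant's absence from the jurisdiction from 2014-02-01 to 2014-12-08 tolled the period for 310 days, extending the deadline to 2016-01-10.
Because the plaintiff's legal incapacity ran from 2015-02-09 to 2015-12-06, the deadline is extended by 300 days to 2016-11-05.
Nothing else in the chronology tolls or restarts the period.

2016-11-05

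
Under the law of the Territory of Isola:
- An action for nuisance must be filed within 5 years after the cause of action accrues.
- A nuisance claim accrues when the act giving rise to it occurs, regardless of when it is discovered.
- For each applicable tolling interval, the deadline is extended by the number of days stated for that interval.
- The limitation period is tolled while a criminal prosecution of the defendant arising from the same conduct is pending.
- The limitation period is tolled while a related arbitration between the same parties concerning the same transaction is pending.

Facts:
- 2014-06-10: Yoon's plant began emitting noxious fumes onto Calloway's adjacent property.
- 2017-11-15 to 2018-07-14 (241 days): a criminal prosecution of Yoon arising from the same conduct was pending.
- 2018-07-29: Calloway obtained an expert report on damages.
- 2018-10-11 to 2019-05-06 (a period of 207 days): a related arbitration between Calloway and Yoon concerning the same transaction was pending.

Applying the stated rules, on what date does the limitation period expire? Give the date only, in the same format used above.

The cause of action accrued on 2014-06-10, the date of the act.
Adding the 5 years base period to 2014-06-10 gives a deadline of 2019-06-10, before any tolling.
The period was tolled for 241 days by the pending criminal prosecution (2017-11-15 to 2018-07-14), pushing the deadline to 2020-02-06.
The period was tolled for 207 days by the pending related arbitration (2018-10-11 to 2019-05-06), pushing the deadline to 2020-08-31.
The other events in the timeline have no effect on the limitation period under the stated rules.

2020-08-31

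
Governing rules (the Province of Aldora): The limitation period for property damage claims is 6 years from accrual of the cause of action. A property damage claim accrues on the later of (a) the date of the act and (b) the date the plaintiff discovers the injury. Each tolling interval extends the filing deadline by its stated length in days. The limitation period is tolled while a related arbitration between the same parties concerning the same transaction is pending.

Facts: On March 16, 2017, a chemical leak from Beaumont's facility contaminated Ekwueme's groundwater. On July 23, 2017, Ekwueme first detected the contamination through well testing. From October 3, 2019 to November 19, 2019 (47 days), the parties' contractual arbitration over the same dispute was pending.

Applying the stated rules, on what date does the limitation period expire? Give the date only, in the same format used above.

Taking the later of the act (March 16, 2017) and discovery (July 23, 2017), the claim accrued on July 23, 2017.
The untolled deadline — 6 years after July 23, 2017 — is July 23, 2023.
The period was tolled for 47 days by the pending related arbitration (October 3, 2019 to November 19, 2019), pushing the deadline to September 8, 2023.

September 8, 2023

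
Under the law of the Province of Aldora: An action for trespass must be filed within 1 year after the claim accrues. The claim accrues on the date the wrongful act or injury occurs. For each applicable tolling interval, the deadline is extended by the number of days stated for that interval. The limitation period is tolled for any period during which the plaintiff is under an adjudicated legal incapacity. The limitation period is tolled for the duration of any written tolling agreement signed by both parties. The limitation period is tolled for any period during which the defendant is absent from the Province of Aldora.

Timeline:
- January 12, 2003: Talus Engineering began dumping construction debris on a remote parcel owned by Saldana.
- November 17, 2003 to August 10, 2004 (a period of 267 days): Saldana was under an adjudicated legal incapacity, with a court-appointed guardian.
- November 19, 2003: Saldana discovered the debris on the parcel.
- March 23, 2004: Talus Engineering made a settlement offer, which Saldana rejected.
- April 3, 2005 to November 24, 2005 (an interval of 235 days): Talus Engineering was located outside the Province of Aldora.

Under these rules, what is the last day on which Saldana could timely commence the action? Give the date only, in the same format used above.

October 5, 2004

Because the rule ties accrual to occurrence, the claim accrued on January 12, 2003, not on the November 19, 2003 discovery date.
1 year from January 12, 2003 is January 12, 2004.
Because the plaintiff's legal incapacity ran from November 17, 2003 to August 10, 2004, the deadline is extended by 267 days to October 5, 2004.
The defendant's absence from the jurisdiction starting April 3, 2005 came too late — the period had run on October 5, 2004 — and so does not extend the deadline.
The other events in the timeline have no effect on the limitation period under the stated rules.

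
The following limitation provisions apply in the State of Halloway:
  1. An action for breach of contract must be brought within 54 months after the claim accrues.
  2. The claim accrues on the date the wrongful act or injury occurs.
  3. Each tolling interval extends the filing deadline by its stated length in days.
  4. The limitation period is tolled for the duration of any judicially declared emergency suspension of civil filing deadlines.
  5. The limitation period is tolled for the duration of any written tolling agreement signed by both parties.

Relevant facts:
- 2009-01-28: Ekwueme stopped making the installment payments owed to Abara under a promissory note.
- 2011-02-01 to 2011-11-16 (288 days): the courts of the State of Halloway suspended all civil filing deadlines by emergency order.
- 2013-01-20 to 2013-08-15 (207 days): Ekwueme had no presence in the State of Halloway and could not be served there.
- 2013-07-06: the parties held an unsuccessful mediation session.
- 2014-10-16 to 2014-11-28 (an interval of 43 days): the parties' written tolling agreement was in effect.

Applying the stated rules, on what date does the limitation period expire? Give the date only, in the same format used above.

The limitation period began to run on 2009-01-28.
The untolled deadline — 54 months after 2009-01-28 — is 2013-07-28.
The emergency suspension of filing deadlines from 2011-02-01 to 2011-11-16 tolled the period for 288 days, extending the deadline to 2014-05-12.
By the time the written tolling agreement began on 2014-10-16, the limitation period had already expired on 2014-05-12; that interval cannot revive it.
The defendant's absence from the jurisdiction from 2013-01-20 to 2013-08-15 does not toll the period, because no stated rule makes the defendant's absence a tolling event.
Nothing else in the chronology tolls or restarts the period.

2014-05-12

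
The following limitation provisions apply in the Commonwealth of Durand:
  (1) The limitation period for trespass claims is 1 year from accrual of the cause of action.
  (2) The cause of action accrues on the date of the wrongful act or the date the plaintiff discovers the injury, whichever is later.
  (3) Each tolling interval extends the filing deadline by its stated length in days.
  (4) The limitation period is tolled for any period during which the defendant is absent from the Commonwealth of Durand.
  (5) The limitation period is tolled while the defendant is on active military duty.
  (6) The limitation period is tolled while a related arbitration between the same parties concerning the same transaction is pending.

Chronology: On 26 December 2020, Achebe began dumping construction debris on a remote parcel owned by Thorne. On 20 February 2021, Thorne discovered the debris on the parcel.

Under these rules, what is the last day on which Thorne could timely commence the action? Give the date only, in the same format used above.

20 February 2022

Because discovery on 20 February 2021 post-dates the 26 December 2020 act, accrual under the later-of rule falls on 20 February 2021.
The untolled deadline — 1 year after 20 February 2021 — is 20 February 2022.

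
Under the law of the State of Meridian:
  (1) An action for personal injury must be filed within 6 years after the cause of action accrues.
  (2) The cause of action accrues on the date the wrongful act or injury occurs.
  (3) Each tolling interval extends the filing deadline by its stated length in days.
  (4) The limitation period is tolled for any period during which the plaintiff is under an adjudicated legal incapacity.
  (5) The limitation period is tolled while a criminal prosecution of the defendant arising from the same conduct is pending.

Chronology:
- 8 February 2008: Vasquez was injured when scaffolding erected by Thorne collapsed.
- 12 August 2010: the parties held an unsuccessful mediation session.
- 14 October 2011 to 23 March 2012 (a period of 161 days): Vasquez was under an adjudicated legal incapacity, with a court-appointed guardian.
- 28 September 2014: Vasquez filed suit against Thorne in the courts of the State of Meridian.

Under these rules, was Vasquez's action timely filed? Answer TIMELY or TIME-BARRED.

TIME-BARRED

The limitation period began to run on 8 February 2008.
6 years from 8 February 2008 is 8 February 2014.
Because the plaintiff's legal incapacity ran from 14 October 2011 to 23 March 2012, the deadline is extended by 161 days to 19 July 2014.
None of the other events listed affects the running of the period under the stated rules.
Filing on 28 September 2014 missed the 19 July 2014 deadline — the action is time-barred.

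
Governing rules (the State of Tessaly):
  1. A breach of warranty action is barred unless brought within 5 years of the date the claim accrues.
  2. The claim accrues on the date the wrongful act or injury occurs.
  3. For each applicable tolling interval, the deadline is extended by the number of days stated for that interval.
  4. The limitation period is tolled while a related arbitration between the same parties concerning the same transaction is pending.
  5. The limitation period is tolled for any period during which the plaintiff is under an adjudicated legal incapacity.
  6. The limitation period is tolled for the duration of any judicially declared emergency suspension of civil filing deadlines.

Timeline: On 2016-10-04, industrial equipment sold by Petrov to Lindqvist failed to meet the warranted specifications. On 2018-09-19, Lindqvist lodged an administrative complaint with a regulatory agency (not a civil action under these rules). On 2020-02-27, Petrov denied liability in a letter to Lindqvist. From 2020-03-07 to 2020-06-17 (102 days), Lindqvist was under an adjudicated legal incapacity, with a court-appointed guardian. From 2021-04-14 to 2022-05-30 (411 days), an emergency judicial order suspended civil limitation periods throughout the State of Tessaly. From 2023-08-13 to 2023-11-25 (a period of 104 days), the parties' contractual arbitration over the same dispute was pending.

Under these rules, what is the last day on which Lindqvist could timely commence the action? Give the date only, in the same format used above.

The limitation period began to run on 2016-10-04.
Adding the 5 years base period to 2016-10-04 gives a deadline of 2021-10-04, before any tolling.
The plaintiff's legal incapacity from 2020-03-07 to 2020-06-17 tolled the period for 102 days, extending the deadline to 2022-01-14.
The period was tolled for 411 days by the emergency suspension of filing deadlines (2021-04-14 to 2022-05-30), pushing the deadline to 2023-03-01.
The pending related arbitration starting 2023-08-13 came too late — the period had run on 2023-03-01 — and so does not extend the deadline.
The other events in the timeline have no effect on the limitation period under the stated rules.

2023-03-01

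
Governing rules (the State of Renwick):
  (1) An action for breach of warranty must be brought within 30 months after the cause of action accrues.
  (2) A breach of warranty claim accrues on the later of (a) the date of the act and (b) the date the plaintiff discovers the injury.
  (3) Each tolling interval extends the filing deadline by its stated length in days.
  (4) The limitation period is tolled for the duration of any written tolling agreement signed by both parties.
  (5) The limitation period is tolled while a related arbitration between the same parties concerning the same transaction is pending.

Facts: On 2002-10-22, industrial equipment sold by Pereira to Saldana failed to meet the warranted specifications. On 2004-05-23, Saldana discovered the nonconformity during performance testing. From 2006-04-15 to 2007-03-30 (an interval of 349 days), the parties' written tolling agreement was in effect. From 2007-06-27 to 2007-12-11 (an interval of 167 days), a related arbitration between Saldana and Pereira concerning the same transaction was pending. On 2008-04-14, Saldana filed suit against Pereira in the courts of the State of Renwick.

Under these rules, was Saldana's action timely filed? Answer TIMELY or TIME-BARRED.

Taking the later of the act (2002-10-22) and discovery (2004-05-23), the claim accrued on 2004-05-23.
30 months from 2004-05-23 is 2006-11-23.
The period was tolled for 349 days by the written tolling agreement (2006-04-15 to 2007-03-30), pushing the deadline to 2007-11-07.
The period was tolled for 167 days by the pending related arbitration (2007-06-27 to 2007-12-11), pushing the deadline to 2008-04-22.
Saldana filed on 2008-04-14, before the 2008-04-22 deadline, so the action is timely.

TIMELY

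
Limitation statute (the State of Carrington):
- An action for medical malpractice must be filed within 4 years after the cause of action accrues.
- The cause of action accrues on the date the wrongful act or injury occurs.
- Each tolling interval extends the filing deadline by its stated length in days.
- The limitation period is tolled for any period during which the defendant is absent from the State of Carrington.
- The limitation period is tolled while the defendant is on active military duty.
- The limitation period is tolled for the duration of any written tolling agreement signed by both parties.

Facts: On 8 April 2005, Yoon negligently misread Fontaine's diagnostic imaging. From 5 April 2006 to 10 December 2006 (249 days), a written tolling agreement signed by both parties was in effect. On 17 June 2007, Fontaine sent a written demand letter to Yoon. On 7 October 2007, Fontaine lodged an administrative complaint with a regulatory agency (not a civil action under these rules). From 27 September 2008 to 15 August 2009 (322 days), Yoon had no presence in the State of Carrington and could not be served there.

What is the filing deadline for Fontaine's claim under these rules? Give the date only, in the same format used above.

The claim accrued on 8 April 2005, when the wrongful act occurred.
4 years from 8 April 2005 is 8 April 2009.
Because the written tolling agreement ran from 5 April 2006 to 10 December 2006, the deadline is extended by 249 days to 13 December 2009.
The defendant's absence from the jurisdiction from 27 September 2008 to 15 August 2009 tolled the period for 322 days, extending the deadline to 31 October 2010.
None of the other events listed affects the running of the period under the stated rules.

31 October 2010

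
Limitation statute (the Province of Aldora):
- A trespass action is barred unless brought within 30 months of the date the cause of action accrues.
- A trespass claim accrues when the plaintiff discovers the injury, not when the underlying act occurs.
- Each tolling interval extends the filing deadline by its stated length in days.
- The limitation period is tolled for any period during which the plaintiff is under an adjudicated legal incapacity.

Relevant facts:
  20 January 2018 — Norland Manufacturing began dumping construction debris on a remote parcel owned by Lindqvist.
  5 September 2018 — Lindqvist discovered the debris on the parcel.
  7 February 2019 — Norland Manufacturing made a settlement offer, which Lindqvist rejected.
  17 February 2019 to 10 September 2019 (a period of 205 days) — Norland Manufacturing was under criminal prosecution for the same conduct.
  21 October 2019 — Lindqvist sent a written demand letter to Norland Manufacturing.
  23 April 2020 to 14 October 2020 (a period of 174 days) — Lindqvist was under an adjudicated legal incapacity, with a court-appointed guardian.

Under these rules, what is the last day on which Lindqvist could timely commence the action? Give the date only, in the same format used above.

26 August 2021

The claim did not accrue until Lindqvist discovered the injury on 5 September 2018; the 20 January 2018 act date does not start the clock under the stated rule.
Adding the 30 months base period to 5 September 2018 gives a deadline of 5 March 2021, before any tolling.
Because the plaintiff's legal incapacity ran from 23 April 2020 to 14 October 2020, the deadline is extended by 174 days to 26 August 2021.
Although a criminal prosecution ran from 17 February 2019 to 10 September 2019, the stated rules do not make that a tolling event, so it is disregarded.
Nothing else in the chronology tolls or restarts the period.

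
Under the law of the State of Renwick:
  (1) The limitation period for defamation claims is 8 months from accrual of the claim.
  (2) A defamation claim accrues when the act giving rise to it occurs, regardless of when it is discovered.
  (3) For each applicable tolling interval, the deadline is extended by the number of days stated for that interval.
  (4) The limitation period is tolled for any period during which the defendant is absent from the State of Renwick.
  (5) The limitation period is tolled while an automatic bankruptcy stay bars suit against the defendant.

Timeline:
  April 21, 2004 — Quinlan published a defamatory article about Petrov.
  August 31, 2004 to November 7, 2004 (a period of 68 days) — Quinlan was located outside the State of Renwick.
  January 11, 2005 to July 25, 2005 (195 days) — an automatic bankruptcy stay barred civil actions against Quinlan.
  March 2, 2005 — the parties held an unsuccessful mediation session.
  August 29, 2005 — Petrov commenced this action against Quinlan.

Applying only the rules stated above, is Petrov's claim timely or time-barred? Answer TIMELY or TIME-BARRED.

TIMELY

The claim accrued on April 21, 2004, when the wrongful act occurred.
The untolled deadline — 8 months after April 21, 2004 — is December 21, 2004.
The defendant's absence from the jurisdiction from August 31, 2004 to November 7, 2004 tolled the period for 68 days, extending the deadline to February 27, 2005.
The automatic bankruptcy stay from January 11, 2005 to July 25, 2005 tolled the period for 195 days, extending the deadline to September 10, 2005.
Nothing else in the chronology tolls or restarts the period.
The August 29, 2005 filing precedes the September 10, 2005 deadline; the claim is timely.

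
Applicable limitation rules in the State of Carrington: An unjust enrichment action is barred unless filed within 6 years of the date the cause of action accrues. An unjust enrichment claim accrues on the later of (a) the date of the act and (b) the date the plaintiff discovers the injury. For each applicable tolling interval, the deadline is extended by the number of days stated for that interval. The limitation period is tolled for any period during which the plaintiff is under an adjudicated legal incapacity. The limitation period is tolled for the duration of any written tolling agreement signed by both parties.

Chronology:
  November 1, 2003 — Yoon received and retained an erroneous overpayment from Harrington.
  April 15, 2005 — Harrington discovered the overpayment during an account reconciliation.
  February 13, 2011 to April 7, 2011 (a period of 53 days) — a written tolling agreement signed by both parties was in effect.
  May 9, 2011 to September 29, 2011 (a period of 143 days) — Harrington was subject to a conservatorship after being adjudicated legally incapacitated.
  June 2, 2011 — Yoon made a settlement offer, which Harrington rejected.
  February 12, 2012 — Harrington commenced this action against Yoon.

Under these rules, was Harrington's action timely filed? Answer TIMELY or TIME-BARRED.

Taking the later of the act (November 1, 2003) and discovery (April 15, 2005), the claim accrued on April 15, 2005.
Adding the 6 years base period to April 15, 2005 gives a deadline of April 15, 2011, before any tolling.
The written tolling agreement from February 13, 2011 to April 7, 2011 tolled the period for 53 days, extending the deadline to June 7, 2011.
The plaintiff's legal incapacity from May 9, 2011 to September 29, 2011 tolled the period for 143 days, extending the deadline to October 28, 2011.
None of the other events listed affects the running of the period under the stated rules.
Filing on February 12, 2012 missed the October 28, 2011 deadline — the action is time-barred.

TIME-BARRED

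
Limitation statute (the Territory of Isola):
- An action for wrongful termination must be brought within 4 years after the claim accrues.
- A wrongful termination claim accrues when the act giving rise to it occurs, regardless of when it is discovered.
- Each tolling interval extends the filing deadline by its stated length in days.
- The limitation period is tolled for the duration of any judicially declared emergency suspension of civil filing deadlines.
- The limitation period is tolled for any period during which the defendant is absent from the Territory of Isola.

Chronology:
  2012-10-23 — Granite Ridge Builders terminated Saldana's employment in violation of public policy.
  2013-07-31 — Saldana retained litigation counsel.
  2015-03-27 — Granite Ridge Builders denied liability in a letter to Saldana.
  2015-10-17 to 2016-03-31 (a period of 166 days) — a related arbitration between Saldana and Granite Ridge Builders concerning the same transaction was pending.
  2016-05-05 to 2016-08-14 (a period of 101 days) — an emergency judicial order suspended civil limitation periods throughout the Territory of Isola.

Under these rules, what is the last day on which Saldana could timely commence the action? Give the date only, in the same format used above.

2017-02-01

The claim accrued on 2012-10-23, when the wrongful act occurred.
Adding the 4 years base period to 2012-10-23 gives a deadline of 2016-10-23, before any tolling.
The period was tolled for 101 days by the emergency suspension of filing deadlines (2016-05-05 to 2016-08-14), pushing the deadline to 2017-02-01.
Although a pending arbitration ran from 2015-10-17 to 2016-03-31, the stated rules do not make that a tolling event, so it is disregarded.
Nothing else in the chronology tolls or restarts the period.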